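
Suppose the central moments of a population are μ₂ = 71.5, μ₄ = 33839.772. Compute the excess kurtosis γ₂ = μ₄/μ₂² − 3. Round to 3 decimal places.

3.619

μ₂² = 71.5² = 5112.25000
μ₄/μ₂² = 33839.772 / 5112.25000 = 6.61935
γ₂ = 6.61935 − 3 ≈ 3.619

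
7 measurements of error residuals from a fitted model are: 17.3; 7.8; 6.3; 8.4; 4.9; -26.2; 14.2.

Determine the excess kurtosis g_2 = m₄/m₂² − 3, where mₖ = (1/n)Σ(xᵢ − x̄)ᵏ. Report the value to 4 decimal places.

x̄ = 4.6714
Σ(xᵢ − x̄)² = 1229.7143 ⇒ m₂ = 175.67347
Σ(xᵢ − x̄)⁴ = 942268.7021 ⇒ m₄ = 134609.81459
m₂² = 30861.16785
g_2 = m₄/m₂² − 3 = 4.36179 − 3 ≈ 1.3618

1.3618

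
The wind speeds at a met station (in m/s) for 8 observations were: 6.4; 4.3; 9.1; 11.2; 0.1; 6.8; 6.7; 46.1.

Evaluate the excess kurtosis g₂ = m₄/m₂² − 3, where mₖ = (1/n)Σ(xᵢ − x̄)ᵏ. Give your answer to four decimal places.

x̄ = 11.3375
Σ(xᵢ − x̄)² = 1455.7388 ⇒ m₂ = 181.96734
Σ(xᵢ − x̄)⁴ = 1480212.1462 ⇒ m₄ = 185026.51827
m₂² = 33112.11419
g₂ = m₄/m₂² − 3 = 5.58788 − 3 ≈ 2.5879

2.5879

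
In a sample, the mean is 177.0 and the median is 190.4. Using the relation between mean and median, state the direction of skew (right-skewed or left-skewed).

mean − median = 177.0 − 190.4 = -13.4
mean < median ⇒ the longer tail is on the left ⇒ left-skewed (negatively skewed).

left-skewed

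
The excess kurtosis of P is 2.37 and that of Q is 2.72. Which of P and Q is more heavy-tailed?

Q

Higher excess kurtosis ⇒ heavier tails relative to the normal distribution.
2.37 vs 2.72: the larger is 2.72, so Q has heavier tails.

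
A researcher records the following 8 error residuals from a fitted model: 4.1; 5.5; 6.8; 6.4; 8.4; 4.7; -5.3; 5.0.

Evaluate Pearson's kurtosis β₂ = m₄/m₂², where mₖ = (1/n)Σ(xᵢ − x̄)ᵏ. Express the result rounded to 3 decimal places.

5.048

x̄ = 4.4500
Σ(xᵢ − x̄)² = 121.5800 ⇒ m₂ = 15.19750
Σ(xᵢ − x̄)⁴ = 9326.5999 ⇒ m₄ = 1165.82498
m₂² = 230.96401
β₂ = m₄/m₂² = 1165.82498 / 230.96401 ≈ 5.048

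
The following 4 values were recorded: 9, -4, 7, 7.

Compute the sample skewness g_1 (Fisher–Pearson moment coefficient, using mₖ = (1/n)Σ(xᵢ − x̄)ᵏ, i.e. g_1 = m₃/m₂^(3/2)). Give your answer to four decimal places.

-1.0640

x̄ = (9 - 4 + 7 + 7) / 4 = 4.7500
deviations (xᵢ − x̄): 4.2500, -8.7500, 2.2500, 2.2500
Σ(xᵢ − x̄)² = 104.7500 ⇒ m₂ = 104.7500/4 = 26.18750
Σ(xᵢ − x̄)³ = -570.3750 ⇒ m₃ = -570.3750/4 = -142.59375
m₂^(3/2) = 26.18750^(1.5) = 134.01119
g_1 = m₃ / m₂^(3/2) = -142.59375 / 134.01119 ≈ -1.0640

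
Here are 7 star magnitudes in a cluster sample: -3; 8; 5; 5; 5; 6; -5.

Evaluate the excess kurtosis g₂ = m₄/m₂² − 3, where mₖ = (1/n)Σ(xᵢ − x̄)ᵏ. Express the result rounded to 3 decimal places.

x̄ = 3.0000
Σ(xᵢ − x̄)² = 146.0000 ⇒ m₂ = 20.85714
Σ(xᵢ − x̄)⁴ = 6146.0000 ⇒ m₄ = 878.00000
m₂² = 435.02041
g₂ = m₄/m₂² − 3 = 2.01830 − 3 ≈ -0.982

-0.982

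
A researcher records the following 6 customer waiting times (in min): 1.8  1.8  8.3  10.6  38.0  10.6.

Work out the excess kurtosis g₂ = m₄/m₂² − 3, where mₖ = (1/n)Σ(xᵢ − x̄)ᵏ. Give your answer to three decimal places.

x̄ = 11.8500
Σ(xᵢ − x̄)² = 901.5550 ⇒ m₂ = 150.25917
Σ(xᵢ − x̄)⁴ = 488179.9273 ⇒ m₄ = 81363.32122
m₂² = 22577.81717
g₂ = m₄/m₂² − 3 = 3.60368 − 3 ≈ 0.604

0.604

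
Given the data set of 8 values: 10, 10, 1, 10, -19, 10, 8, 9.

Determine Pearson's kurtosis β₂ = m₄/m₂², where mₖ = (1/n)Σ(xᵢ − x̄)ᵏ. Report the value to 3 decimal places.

5.110

x̄ = 4.8750
Σ(xᵢ − x̄)² = 716.8750 ⇒ m₂ = 89.60938
Σ(xᵢ − x̄)⁴ = 328287.7129 ⇒ m₄ = 41035.96411
m₂² = 8029.84009
β₂ = m₄/m₂² = 41035.96411 / 8029.84009 ≈ 5.110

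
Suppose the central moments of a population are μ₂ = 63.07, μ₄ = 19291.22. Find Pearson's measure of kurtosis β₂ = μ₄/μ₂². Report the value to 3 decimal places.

4.850

μ₂² = 63.07² = 3977.82490
μ₄/μ₂² = 19291.22 / 3977.82490 = 4.84969
β₂ ≈ 4.850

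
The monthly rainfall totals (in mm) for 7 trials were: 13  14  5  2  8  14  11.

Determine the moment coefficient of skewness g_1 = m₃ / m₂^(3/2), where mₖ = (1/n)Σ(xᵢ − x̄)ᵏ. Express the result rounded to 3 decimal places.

-0.542

x̄ = (13 + 14 + 5 + 2 + 8 + 14 + 11) / 7 = 9.5714
deviations (xᵢ − x̄): 3.4286, 4.4286, -4.5714, -7.5714, -1.5714, 4.4286, 1.4286
Σ(xᵢ − x̄)² = 133.7143 ⇒ m₂ = 133.7143/7 = 19.10204
Σ(xᵢ − x̄)³ = -316.5306 ⇒ m₃ = -316.5306/7 = -45.21866
m₂^(3/2) = 19.10204^(1.5) = 83.48715
g_1 = m₃ / m₂^(3/2) = -45.21866 / 83.48715 ≈ -0.542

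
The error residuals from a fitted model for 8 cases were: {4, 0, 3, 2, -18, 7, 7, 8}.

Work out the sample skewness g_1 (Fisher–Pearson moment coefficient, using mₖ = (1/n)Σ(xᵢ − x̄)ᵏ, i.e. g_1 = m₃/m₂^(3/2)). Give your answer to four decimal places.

x̄ = (4 + 0 + 3 + 2 - 18 + 7 + 7 + 8) / 8 = 1.6250
deviations (xᵢ − x̄): 2.3750, -1.6250, 1.3750, 0.3750, -19.6250, 5.3750, 5.3750, 6.3750
Σ(xᵢ − x̄)² = 493.8750 ⇒ m₂ = 493.8750/8 = 61.73438
Σ(xᵢ − x̄)³ = -6976.9688 ⇒ m₃ = -6976.9688/8 = -872.12109
m₂^(3/2) = 61.73438^(1.5) = 485.05455
g_1 = m₃ / m₂^(3/2) = -872.12109 / 485.05455 ≈ -1.7980

-1.7980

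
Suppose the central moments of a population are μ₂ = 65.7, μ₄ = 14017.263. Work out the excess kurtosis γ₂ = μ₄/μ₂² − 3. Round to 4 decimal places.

0.2474

μ₂² = 65.7² = 4316.49000
μ₄/μ₂² = 14017.263 / 4316.49000 = 3.24738
γ₂ = 3.24738 − 3 ≈ 0.2474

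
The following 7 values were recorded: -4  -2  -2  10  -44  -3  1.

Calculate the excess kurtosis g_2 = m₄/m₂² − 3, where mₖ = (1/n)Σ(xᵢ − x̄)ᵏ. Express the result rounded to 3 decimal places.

1.564

x̄ = -6.2857
Σ(xᵢ − x̄)² = 1793.4286 ⇒ m₂ = 256.20408
Σ(xᵢ − x̄)⁴ = 2097109.1254 ⇒ m₄ = 299587.01791
m₂² = 65640.53145
g_2 = m₄/m₂² − 3 = 4.56406 − 3 ≈ 1.564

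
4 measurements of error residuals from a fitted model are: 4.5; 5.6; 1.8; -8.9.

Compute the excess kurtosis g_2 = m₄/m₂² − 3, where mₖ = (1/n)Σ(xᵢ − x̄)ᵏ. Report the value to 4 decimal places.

-0.8303

x̄ = 0.7500
Σ(xᵢ − x̄)² = 131.8100 ⇒ m₂ = 32.95250
Σ(xᵢ − x̄)⁴ = 9424.0774 ⇒ m₄ = 2356.01936
m₂² = 1085.86726
g_2 = m₄/m₂² − 3 = 2.16971 − 3 ≈ -0.8303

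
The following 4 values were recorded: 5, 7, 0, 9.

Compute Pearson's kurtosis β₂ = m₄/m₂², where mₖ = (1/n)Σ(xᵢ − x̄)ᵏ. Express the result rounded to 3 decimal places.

x̄ = 5.2500
Σ(xᵢ − x̄)² = 44.7500 ⇒ m₂ = 11.18750
Σ(xᵢ − x̄)⁴ = 966.8281 ⇒ m₄ = 241.70703
m₂² = 125.16016
β₂ = m₄/m₂² = 241.70703 / 125.16016 ≈ 1.931

1.931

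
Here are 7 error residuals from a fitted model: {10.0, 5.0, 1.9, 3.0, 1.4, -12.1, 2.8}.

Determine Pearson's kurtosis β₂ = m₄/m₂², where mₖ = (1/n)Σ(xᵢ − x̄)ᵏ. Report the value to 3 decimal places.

3.867

x̄ = 1.7143
Σ(xᵢ − x̄)² = 273.2486 ⇒ m₂ = 39.03551
Σ(xᵢ − x̄)⁴ = 41251.7302 ⇒ m₄ = 5893.10432
m₂² = 1523.77106
β₂ = m₄/m₂² = 5893.10432 / 1523.77106 ≈ 3.867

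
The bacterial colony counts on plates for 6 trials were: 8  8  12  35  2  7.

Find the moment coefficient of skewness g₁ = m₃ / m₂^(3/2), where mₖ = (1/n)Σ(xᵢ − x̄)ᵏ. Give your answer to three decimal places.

x̄ = (8 + 8 + 12 + 35 + 2 + 7) / 6 = 12.0000
deviations (xᵢ − x̄): -4.0000, -4.0000, 0.0000, 23.0000, -10.0000, -5.0000
Σ(xᵢ − x̄)² = 686.0000 ⇒ m₂ = 686.0000/6 = 114.33333
Σ(xᵢ − x̄)³ = 10914.0000 ⇒ m₃ = 10914.0000/6 = 1819.00000
m₂^(3/2) = 114.33333^(1.5) = 1222.52936
g₁ = m₃ / m₂^(3/2) = 1819.00000 / 1222.52936 ≈ 1.488

1.488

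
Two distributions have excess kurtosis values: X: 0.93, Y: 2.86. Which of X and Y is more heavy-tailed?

Y

Higher excess kurtosis ⇒ heavier tails relative to the normal distribution.
0.93 vs 2.86: the larger is 2.86, so Y has heavier tails.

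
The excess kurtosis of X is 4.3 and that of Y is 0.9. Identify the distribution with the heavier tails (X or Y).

Higher excess kurtosis ⇒ heavier tails relative to the normal distribution.
4.3 vs 0.9: the larger is 4.3, so X has heavier tails.

X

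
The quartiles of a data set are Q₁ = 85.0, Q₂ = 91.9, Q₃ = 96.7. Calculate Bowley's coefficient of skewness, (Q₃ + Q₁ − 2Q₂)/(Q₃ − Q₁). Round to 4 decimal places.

numerator: Q₃ + Q₁ − 2Q₂ = 96.7 + 85.0 − 2×91.9 = -2.1000
denominator: Q₃ − Q₁ = 96.7 − 85.0 = 11.7000
Bowley skewness = -2.1000 / 11.7000 ≈ -0.1795

-0.1795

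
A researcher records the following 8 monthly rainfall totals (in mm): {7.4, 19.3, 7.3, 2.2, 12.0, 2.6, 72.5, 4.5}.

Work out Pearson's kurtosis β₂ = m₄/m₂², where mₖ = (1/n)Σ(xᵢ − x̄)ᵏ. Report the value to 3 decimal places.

x̄ = 15.9750
Σ(xᵢ − x̄)² = 3871.0350 ⇒ m₂ = 483.87938
Σ(xᵢ − x̄)⁴ = 10305295.9236 ⇒ m₄ = 1288161.99045
m₂² = 234139.24955
β₂ = m₄/m₂² = 1288161.99045 / 234139.24955 ≈ 5.502

5.502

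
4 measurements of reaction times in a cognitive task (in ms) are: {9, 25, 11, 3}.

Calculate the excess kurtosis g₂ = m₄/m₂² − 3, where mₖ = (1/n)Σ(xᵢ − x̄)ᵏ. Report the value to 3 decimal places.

x̄ = 12.0000
Σ(xᵢ − x̄)² = 260.0000 ⇒ m₂ = 65.00000
Σ(xᵢ − x̄)⁴ = 35204.0000 ⇒ m₄ = 8801.00000
m₂² = 4225.00000
g₂ = m₄/m₂² − 3 = 2.08308 − 3 ≈ -0.917

-0.917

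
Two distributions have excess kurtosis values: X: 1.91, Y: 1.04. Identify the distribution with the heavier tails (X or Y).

X

Higher excess kurtosis ⇒ heavier tails relative to the normal distribution.
1.91 vs 1.04: the larger is 1.91, so X has heavier tails.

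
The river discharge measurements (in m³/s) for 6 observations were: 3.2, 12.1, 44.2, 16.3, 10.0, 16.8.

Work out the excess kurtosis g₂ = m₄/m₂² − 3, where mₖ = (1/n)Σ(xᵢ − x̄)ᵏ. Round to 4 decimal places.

x̄ = 17.1000
Σ(xᵢ − x̄)² = 1003.7600 ⇒ m₂ = 167.29333
Σ(xᵢ − x̄)⁴ = 579854.7380 ⇒ m₄ = 96642.45633
m₂² = 27987.05938
g₂ = m₄/m₂² − 3 = 3.45311 − 3 ≈ 0.4531

0.4531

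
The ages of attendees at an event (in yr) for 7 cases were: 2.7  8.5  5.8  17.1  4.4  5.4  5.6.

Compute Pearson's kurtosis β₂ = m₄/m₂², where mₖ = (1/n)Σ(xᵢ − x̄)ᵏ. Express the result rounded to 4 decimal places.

4.0262

x̄ = 7.0714
Σ(xᵢ − x̄)² = 135.4343 ⇒ m₂ = 19.34776
Σ(xᵢ − x̄)⁴ = 10550.1456 ⇒ m₄ = 1507.16366
m₂² = 374.33563
β₂ = m₄/m₂² = 1507.16366 / 374.33563 ≈ 4.0262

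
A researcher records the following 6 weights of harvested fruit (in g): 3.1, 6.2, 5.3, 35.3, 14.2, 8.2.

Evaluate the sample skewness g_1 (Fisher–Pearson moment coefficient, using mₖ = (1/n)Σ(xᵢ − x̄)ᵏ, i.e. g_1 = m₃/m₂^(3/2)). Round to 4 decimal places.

1.4325

x̄ = (3.1 + 6.2 + 5.3 + 35.3 + 14.2 + 8.2) / 6 = 12.0500
deviations (xᵢ − x̄): -8.9500, -5.8500, -6.7500, 23.2500, 2.1500, -3.8500
Σ(xᵢ − x̄)² = 719.8950 ⇒ m₂ = 719.8950/6 = 119.98250
Σ(xᵢ − x̄)³ = 11296.2840 ⇒ m₃ = 11296.2840/6 = 1882.71400
m₂^(3/2) = 119.98250^(1.5) = 1314.24659
g_1 = m₃ / m₂^(3/2) = 1882.71400 / 1314.24659 ≈ 1.4325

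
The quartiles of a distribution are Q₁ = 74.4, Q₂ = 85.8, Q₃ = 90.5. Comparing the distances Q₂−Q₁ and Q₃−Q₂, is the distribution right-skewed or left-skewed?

left-skewed

Q₂ − Q₁ = 11.4;  Q₃ − Q₂ = 4.7
Q₂ − Q₁ > Q₃ − Q₂ ⇒ the lower half is more spread out ⇒ left-skewed.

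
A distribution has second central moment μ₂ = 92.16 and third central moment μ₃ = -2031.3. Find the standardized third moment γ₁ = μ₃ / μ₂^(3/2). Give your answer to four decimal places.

-2.2959

σ = √μ₂ = √92.16 = 9.60000
σ³ = μ₂^(3/2) = 884.73600
γ₁ = μ₃/σ³ = -2031.3 / 884.73600 ≈ -2.2959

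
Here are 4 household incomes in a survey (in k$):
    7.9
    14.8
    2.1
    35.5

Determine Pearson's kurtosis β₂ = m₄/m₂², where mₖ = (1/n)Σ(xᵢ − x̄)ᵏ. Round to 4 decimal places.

x̄ = 15.0750
Σ(xᵢ − x̄)² = 637.0875 ⇒ m₂ = 159.27188
Σ(xᵢ − x̄)⁴ = 205031.8673 ⇒ m₄ = 51257.96682
m₂² = 25367.53017
β₂ = m₄/m₂² = 51257.96682 / 25367.53017 ≈ 2.0206

2.0206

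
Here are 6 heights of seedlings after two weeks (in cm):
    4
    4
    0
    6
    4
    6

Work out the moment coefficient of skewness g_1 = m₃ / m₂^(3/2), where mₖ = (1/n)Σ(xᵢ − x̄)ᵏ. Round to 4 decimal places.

x̄ = (4 + 4 + 0 + 6 + 4 + 6) / 6 = 4.0000
deviations (xᵢ − x̄): 0.0000, 0.0000, -4.0000, 2.0000, 0.0000, 2.0000
Σ(xᵢ − x̄)² = 24.0000 ⇒ m₂ = 24.0000/6 = 4.00000
Σ(xᵢ − x̄)³ = -48.0000 ⇒ m₃ = -48.0000/6 = -8.00000
m₂^(3/2) = 4.00000^(1.5) = 8.00000
g_1 = m₃ / m₂^(3/2) = -8.00000 / 8.00000 ≈ -1.0000

-1.0000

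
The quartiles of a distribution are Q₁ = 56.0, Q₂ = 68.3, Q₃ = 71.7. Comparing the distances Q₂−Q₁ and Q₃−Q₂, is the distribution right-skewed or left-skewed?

Q₂ − Q₁ = 12.3;  Q₃ − Q₂ = 3.4
Q₂ − Q₁ > Q₃ − Q₂ ⇒ the lower half is more spread out ⇒ left-skewed.

left-skewed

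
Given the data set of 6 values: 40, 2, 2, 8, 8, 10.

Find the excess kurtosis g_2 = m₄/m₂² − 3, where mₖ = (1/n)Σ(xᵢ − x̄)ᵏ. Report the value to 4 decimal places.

0.8244

x̄ = 11.6667
Σ(xᵢ − x̄)² = 1019.3333 ⇒ m₂ = 169.88889
Σ(xᵢ − x̄)⁴ = 662285.1111 ⇒ m₄ = 110380.85185
m₂² = 28862.23457
g_2 = m₄/m₂² − 3 = 3.82440 − 3 ≈ 0.8244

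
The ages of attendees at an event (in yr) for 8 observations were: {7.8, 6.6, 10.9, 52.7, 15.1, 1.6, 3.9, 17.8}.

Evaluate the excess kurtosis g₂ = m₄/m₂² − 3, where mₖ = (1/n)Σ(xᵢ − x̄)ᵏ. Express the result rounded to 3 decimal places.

1.957

x̄ = 14.5500
Σ(xᵢ − x̄)² = 1869.5000 ⇒ m₂ = 233.68750
Σ(xᵢ − x̄)⁴ = 2165603.0899 ⇒ m₄ = 270700.38623
m₂² = 54609.84766
g₂ = m₄/m₂² − 3 = 4.95699 − 3 ≈ 1.957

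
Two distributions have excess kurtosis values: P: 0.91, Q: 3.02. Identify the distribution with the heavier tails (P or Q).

Q

Higher excess kurtosis ⇒ heavier tails relative to the normal distribution.
0.91 vs 3.02: the larger is 3.02, so Q has heavier tails.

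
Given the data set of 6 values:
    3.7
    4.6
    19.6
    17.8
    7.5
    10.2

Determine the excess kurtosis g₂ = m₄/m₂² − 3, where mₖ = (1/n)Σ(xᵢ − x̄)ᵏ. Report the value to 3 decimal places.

x̄ = 10.5667
Σ(xᵢ − x̄)² = 226.2133 ⇒ m₂ = 37.70222
Σ(xᵢ − x̄)⁴ = 12975.3680 ⇒ m₄ = 2162.56134
m₂² = 1421.45756
g₂ = m₄/m₂² − 3 = 1.52137 − 3 ≈ -1.479

-1.479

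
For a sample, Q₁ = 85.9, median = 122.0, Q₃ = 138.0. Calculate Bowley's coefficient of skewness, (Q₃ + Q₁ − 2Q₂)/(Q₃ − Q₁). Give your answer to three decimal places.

-0.386

numerator: Q₃ + Q₁ − 2Q₂ = 138.0 + 85.9 − 2×122.0 = -20.1000
denominator: Q₃ − Q₁ = 138.0 − 85.9 = 52.1000
Bowley skewness = -20.1000 / 52.1000 ≈ -0.386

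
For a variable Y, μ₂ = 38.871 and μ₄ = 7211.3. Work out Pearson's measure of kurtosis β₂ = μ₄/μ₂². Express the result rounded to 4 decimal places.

μ₂² = 38.871² = 1510.95464
μ₄/μ₂² = 7211.3 / 1510.95464 = 4.77268
β₂ ≈ 4.7727

4.7727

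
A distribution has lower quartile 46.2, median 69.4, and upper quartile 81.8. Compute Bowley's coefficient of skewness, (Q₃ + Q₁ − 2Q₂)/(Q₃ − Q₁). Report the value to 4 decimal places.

-0.3034

numerator: Q₃ + Q₁ − 2Q₂ = 81.8 + 46.2 − 2×69.4 = -10.8000
denominator: Q₃ − Q₁ = 81.8 − 46.2 = 35.6000
Bowley skewness = -10.8000 / 35.6000 ≈ -0.3034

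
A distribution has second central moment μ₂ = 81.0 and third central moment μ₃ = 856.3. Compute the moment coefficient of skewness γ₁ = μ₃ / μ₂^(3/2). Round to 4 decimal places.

1.1746

σ = √μ₂ = √81.0 = 9.00000
σ³ = μ₂^(3/2) = 729.00000
γ₁ = μ₃/σ³ = 856.3 / 729.00000 ≈ 1.1746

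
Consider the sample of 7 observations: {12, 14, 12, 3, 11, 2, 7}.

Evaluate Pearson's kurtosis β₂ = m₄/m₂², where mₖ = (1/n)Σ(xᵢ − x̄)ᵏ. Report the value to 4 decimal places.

1.5832

x̄ = 8.7143
Σ(xᵢ − x̄)² = 135.4286 ⇒ m₂ = 19.34694
Σ(xᵢ − x̄)⁴ = 4148.1866 ⇒ m₄ = 592.59808
m₂² = 374.30404
β₂ = m₄/m₂² = 592.59808 / 374.30404 ≈ 1.5832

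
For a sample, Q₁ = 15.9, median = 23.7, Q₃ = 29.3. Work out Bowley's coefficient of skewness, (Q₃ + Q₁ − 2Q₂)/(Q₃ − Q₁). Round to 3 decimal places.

numerator: Q₃ + Q₁ − 2Q₂ = 29.3 + 15.9 − 2×23.7 = -2.2000
denominator: Q₃ − Q₁ = 29.3 − 15.9 = 13.4000
Bowley skewness = -2.2000 / 13.4000 ≈ -0.164

-0.164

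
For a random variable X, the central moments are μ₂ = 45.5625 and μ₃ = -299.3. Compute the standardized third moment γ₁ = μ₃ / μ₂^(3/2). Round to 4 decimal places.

σ = √μ₂ = √45.5625 = 6.75000
σ³ = μ₂^(3/2) = 307.54688
γ₁ = μ₃/σ³ = -299.3 / 307.54688 ≈ -0.9732

-0.9732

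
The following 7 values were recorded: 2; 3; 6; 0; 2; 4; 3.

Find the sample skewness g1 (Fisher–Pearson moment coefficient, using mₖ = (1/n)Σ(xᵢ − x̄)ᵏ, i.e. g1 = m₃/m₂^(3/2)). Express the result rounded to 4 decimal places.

x̄ = (2 + 3 + 6 + 0 + 2 + 4 + 3) / 7 = 2.8571
deviations (xᵢ − x̄): -0.8571, 0.1429, 3.1429, -2.8571, -0.8571, 1.1429, 0.1429
Σ(xᵢ − x̄)² = 20.8571 ⇒ m₂ = 20.8571/7 = 2.97959
Σ(xᵢ − x̄)³ = 7.9592 ⇒ m₃ = 7.9592/7 = 1.13703
m₂^(3/2) = 2.97959^(1.5) = 5.14322
g1 = m₃ / m₂^(3/2) = 1.13703 / 5.14322 ≈ 0.2211

0.2211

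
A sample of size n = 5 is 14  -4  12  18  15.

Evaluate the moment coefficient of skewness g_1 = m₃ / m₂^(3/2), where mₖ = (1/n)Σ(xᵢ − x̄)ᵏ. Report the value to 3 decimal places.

x̄ = (14 - 4 + 12 + 18 + 15) / 5 = 11.0000
deviations (xᵢ − x̄): 3.0000, -15.0000, 1.0000, 7.0000, 4.0000
Σ(xᵢ − x̄)² = 300.0000 ⇒ m₂ = 300.0000/5 = 60.00000
Σ(xᵢ − x̄)³ = -2940.0000 ⇒ m₃ = -2940.0000/5 = -588.00000
m₂^(3/2) = 60.00000^(1.5) = 464.75800
g_1 = m₃ / m₂^(3/2) = -588.00000 / 464.75800 ≈ -1.265

-1.265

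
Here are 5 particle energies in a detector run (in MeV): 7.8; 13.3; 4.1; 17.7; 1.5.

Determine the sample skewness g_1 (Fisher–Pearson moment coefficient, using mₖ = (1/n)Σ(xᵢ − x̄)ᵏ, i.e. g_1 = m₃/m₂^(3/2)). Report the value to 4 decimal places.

x̄ = (7.8 + 13.3 + 4.1 + 17.7 + 1.5) / 5 = 8.8800
deviations (xᵢ − x̄): -1.0800, 4.4200, -4.7800, 8.8200, -7.3800
Σ(xᵢ − x̄)² = 175.8080 ⇒ m₂ = 175.8080/5 = 35.16160
Σ(xᵢ − x̄)³ = 260.0575 ⇒ m₃ = 260.0575/5 = 52.01150
m₂^(3/2) = 35.16160^(1.5) = 208.49850
g_1 = m₃ / m₂^(3/2) = 52.01150 / 208.49850 ≈ 0.2495

0.2495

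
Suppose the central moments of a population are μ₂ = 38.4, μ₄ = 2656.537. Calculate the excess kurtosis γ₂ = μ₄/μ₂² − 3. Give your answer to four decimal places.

-1.1984

μ₂² = 38.4² = 1474.56000
μ₄/μ₂² = 2656.537 / 1474.56000 = 1.80158
γ₂ = 1.80158 − 3 ≈ -1.1984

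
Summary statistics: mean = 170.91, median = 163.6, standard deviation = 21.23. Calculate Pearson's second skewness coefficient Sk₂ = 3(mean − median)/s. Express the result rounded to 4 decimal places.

Sk₂ = 3(170.91 − 163.6) / 21.23 = 3 × 7.3100 / 21.23
    = 21.9300 / 21.23 ≈ 1.0330

1.0330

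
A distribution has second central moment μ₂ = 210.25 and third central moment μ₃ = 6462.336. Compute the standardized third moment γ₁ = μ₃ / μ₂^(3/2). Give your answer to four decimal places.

σ = √μ₂ = √210.25 = 14.50000
σ³ = μ₂^(3/2) = 3048.62500
γ₁ = μ₃/σ³ = 6462.336 / 3048.62500 ≈ 2.1198

2.1198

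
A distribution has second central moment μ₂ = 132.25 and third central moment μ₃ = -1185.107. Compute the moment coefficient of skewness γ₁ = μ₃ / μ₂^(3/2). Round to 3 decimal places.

-0.779

σ = √μ₂ = √132.25 = 11.50000
σ³ = μ₂^(3/2) = 1520.87500
γ₁ = μ₃/σ³ = -1185.107 / 1520.87500 ≈ -0.779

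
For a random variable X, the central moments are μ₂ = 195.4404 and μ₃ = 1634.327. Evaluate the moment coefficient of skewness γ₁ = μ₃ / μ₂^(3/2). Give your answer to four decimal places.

σ = √μ₂ = √195.4404 = 13.98000
σ³ = μ₂^(3/2) = 2732.25679
γ₁ = μ₃/σ³ = 1634.327 / 2732.25679 ≈ 0.5982

0.5982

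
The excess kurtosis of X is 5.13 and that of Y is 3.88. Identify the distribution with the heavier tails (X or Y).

Higher excess kurtosis ⇒ heavier tails relative to the normal distribution.
5.13 vs 3.88: the larger is 5.13, so X has heavier tails.

X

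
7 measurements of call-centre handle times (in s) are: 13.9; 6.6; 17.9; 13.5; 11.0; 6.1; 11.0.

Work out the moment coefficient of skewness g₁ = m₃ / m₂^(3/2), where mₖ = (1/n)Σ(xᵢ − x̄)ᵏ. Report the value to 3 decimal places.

0.077

x̄ = (13.9 + 6.6 + 17.9 + 13.5 + 11.0 + 6.1 + 11.0) / 7 = 11.4286
deviations (xᵢ − x̄): 2.4714, -4.8286, 6.4714, 2.0714, -0.4286, -5.3286, -0.4286
Σ(xᵢ − x̄)² = 104.3543 ⇒ m₂ = 104.3543/7 = 14.90776
Σ(xᵢ − x̄)³ = 30.9692 ⇒ m₃ = 30.9692/7 = 4.42417
m₂^(3/2) = 14.90776^(1.5) = 57.55968
g₁ = m₃ / m₂^(3/2) = 4.42417 / 57.55968 ≈ 0.077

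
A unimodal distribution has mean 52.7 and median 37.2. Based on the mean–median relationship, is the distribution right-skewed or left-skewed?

right-skewed

mean − median = 52.7 − 37.2 = 15.5
mean > median ⇒ the longer tail is on the right ⇒ right-skewed (positively skewed).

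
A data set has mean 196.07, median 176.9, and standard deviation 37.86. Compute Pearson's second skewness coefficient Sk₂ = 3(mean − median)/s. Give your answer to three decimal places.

1.519

Sk₂ = 3(196.07 − 176.9) / 37.86 = 3 × 19.1700 / 37.86
    = 57.5100 / 37.86 ≈ 1.519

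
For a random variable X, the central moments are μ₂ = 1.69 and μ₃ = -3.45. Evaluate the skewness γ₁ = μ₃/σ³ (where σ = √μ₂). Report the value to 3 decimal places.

σ = √μ₂ = √1.69 = 1.30000
σ³ = μ₂^(3/2) = 2.19700
γ₁ = μ₃/σ³ = -3.45 / 2.19700 ≈ -1.570

-1.570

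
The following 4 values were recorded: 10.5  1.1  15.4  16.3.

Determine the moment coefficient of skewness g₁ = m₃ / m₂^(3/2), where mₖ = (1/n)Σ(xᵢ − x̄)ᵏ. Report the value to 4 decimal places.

x̄ = (10.5 + 1.1 + 15.4 + 16.3) / 4 = 10.8250
deviations (xᵢ − x̄): -0.3250, -9.7250, 4.5750, 5.4750
Σ(xᵢ − x̄)² = 145.5875 ⇒ m₂ = 145.5875/4 = 36.39688
Σ(xᵢ − x̄)³ = -659.9081 ⇒ m₃ = -659.9081/4 = -164.97703
m₂^(3/2) = 36.39688^(1.5) = 219.58170
g₁ = m₃ / m₂^(3/2) = -164.97703 / 219.58170 ≈ -0.7513

-0.7513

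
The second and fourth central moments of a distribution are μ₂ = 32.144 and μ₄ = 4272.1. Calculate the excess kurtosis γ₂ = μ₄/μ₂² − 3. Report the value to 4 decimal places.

1.1347

μ₂² = 32.144² = 1033.23674
μ₄/μ₂² = 4272.1 / 1033.23674 = 4.13468
γ₂ = 4.13468 − 3 ≈ 1.1347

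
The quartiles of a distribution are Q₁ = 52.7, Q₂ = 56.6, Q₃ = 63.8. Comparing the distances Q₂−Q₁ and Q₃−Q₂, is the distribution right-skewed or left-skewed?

Q₂ − Q₁ = 3.9;  Q₃ − Q₂ = 7.2
Q₃ − Q₂ > Q₂ − Q₁ ⇒ the upper half is more spread out ⇒ right-skewed.

right-skewed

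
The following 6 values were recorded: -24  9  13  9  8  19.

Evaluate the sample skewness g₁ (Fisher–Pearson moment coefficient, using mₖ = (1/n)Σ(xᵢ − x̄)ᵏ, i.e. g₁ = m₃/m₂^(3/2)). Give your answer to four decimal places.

x̄ = (-24 + 9 + 13 + 9 + 8 + 19) / 6 = 5.6667
deviations (xᵢ − x̄): -29.6667, 3.3333, 7.3333, 3.3333, 2.3333, 13.3333
Σ(xᵢ − x̄)² = 1139.3333 ⇒ m₂ = 1139.3333/6 = 189.88889
Σ(xᵢ − x̄)³ = -23258.4444 ⇒ m₃ = -23258.4444/6 = -3876.40741
m₂^(3/2) = 189.88889^(1.5) = 2616.67226
g₁ = m₃ / m₂^(3/2) = -3876.40741 / 2616.67226 ≈ -1.4814

-1.4814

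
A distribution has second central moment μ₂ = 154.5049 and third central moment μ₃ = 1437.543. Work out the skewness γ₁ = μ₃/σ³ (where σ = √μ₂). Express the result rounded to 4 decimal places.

σ = √μ₂ = √154.5049 = 12.43000
σ³ = μ₂^(3/2) = 1920.49591
γ₁ = μ₃/σ³ = 1437.543 / 1920.49591 ≈ 0.7485

0.7485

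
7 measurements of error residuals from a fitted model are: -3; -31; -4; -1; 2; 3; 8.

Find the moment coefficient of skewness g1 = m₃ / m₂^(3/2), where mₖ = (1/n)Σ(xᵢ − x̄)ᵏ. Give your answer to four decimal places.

-1.6000

x̄ = (-3 - 31 - 4 - 1 + 2 + 3 + 8) / 7 = -3.7143
deviations (xᵢ − x̄): 0.7143, -27.2857, -0.2857, 2.7143, 5.7143, 6.7143, 11.7143
Σ(xᵢ − x̄)² = 967.4286 ⇒ m₂ = 967.4286/7 = 138.20408
Σ(xᵢ − x̄)³ = -18197.3878 ⇒ m₃ = -18197.3878/7 = -2599.62682
m₂^(3/2) = 138.20408^(1.5) = 1624.73039
g1 = m₃ / m₂^(3/2) = -2599.62682 / 1624.73039 ≈ -1.6000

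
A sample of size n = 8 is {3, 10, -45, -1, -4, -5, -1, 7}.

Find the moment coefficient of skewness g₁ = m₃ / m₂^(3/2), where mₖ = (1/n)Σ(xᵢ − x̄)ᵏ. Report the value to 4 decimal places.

-1.8506

x̄ = (3 + 10 - 45 - 1 - 4 - 5 - 1 + 7) / 8 = -4.5000
deviations (xᵢ − x̄): 7.5000, 14.5000, -40.5000, 3.5000, 0.5000, -0.5000, 3.5000, 11.5000
Σ(xᵢ − x̄)² = 2064.0000 ⇒ m₂ = 2064.0000/8 = 258.00000
Σ(xᵢ − x̄)³ = -61353.0000 ⇒ m₃ = -61353.0000/8 = -7669.12500
m₂^(3/2) = 258.00000^(1.5) = 4144.09363
g₁ = m₃ / m₂^(3/2) = -7669.12500 / 4144.09363 ≈ -1.8506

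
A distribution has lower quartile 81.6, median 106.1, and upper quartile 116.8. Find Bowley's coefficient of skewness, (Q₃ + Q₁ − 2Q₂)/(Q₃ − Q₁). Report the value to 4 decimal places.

-0.3920

numerator: Q₃ + Q₁ − 2Q₂ = 116.8 + 81.6 − 2×106.1 = -13.8000
denominator: Q₃ − Q₁ = 116.8 − 81.6 = 35.2000
Bowley skewness = -13.8000 / 35.2000 ≈ -0.3920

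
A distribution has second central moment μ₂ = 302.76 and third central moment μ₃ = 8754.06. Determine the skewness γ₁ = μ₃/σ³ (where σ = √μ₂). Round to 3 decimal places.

σ = √μ₂ = √302.76 = 17.40000
σ³ = μ₂^(3/2) = 5268.02400
γ₁ = μ₃/σ³ = 8754.06 / 5268.02400 ≈ 1.662

1.662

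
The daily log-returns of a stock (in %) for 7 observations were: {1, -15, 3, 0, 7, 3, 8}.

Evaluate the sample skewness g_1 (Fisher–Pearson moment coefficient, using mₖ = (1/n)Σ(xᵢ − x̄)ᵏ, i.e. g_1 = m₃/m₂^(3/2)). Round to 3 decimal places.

-1.423

x̄ = (1 - 15 + 3 + 0 + 7 + 3 + 8) / 7 = 1.0000
deviations (xᵢ − x̄): 0.0000, -16.0000, 2.0000, -1.0000, 6.0000, 2.0000, 7.0000
Σ(xᵢ − x̄)² = 350.0000 ⇒ m₂ = 350.0000/7 = 50.00000
Σ(xᵢ − x̄)³ = -3522.0000 ⇒ m₃ = -3522.0000/7 = -503.14286
m₂^(3/2) = 50.00000^(1.5) = 353.55339
g_1 = m₃ / m₂^(3/2) = -503.14286 / 353.55339 ≈ -1.423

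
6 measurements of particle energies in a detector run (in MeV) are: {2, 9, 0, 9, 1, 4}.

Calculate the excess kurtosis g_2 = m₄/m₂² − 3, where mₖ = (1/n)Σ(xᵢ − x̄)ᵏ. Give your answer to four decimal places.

-1.5369

x̄ = 4.1667
Σ(xᵢ − x̄)² = 78.8333 ⇒ m₂ = 13.13889
Σ(xᵢ − x̄)⁴ = 1515.4861 ⇒ m₄ = 252.58102
m₂² = 172.63040
g_2 = m₄/m₂² − 3 = 1.46313 − 3 ≈ -1.5369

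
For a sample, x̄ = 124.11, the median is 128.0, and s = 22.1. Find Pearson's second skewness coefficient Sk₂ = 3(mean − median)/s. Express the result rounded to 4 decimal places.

-0.5281

Sk₂ = 3(124.11 − 128.0) / 22.1 = 3 × -3.8900 / 22.1
    = -11.6700 / 22.1 ≈ -0.5281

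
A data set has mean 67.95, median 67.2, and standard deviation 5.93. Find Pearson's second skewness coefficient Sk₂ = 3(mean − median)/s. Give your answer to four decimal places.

0.3794

Sk₂ = 3(67.95 − 67.2) / 5.93 = 3 × 0.7500 / 5.93
    = 2.2500 / 5.93 ≈ 0.3794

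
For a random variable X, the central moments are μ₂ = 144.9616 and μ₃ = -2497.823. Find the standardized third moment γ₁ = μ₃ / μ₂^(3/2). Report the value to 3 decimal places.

σ = √μ₂ = √144.9616 = 12.04000
σ³ = μ₂^(3/2) = 1745.33766
γ₁ = μ₃/σ³ = -2497.823 / 1745.33766 ≈ -1.431

-1.431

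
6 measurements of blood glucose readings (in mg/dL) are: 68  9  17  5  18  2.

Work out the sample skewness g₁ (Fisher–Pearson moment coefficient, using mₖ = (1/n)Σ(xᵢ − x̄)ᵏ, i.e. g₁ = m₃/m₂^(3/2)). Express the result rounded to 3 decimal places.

x̄ = (68 + 9 + 17 + 5 + 18 + 2) / 6 = 19.8333
deviations (xᵢ − x̄): 48.1667, -10.8333, -2.8333, -14.8333, -1.8333, -17.8333
Σ(xᵢ − x̄)² = 2986.8333 ⇒ m₂ = 2986.8333/6 = 497.80556
Σ(xᵢ − x̄)³ = 101512.4444 ⇒ m₃ = 101512.4444/6 = 16918.74074
m₂^(3/2) = 497.80556^(1.5) = 11106.81680
g₁ = m₃ / m₂^(3/2) = 16918.74074 / 11106.81680 ≈ 1.523

1.523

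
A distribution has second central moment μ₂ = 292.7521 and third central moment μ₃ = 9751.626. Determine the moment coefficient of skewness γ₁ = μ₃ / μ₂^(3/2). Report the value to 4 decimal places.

1.9468

σ = √μ₂ = √292.7521 = 17.11000
σ³ = μ₂^(3/2) = 5008.98843
γ₁ = μ₃/σ³ = 9751.626 / 5008.98843 ≈ 1.9468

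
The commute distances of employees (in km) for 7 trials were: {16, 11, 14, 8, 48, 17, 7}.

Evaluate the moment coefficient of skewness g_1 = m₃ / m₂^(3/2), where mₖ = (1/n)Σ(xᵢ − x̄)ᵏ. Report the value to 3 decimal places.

1.733

x̄ = (16 + 11 + 14 + 8 + 48 + 17 + 7) / 7 = 17.2857
deviations (xᵢ − x̄): -1.2857, -6.2857, -3.2857, -9.2857, 30.7143, -0.2857, -10.2857
Σ(xᵢ − x̄)² = 1187.4286 ⇒ m₂ = 1187.4286/7 = 169.63265
Σ(xᵢ − x̄)³ = 26800.0408 ⇒ m₃ = 26800.0408/7 = 3828.57726
m₂^(3/2) = 169.63265^(1.5) = 2209.34827
g_1 = m₃ / m₂^(3/2) = 3828.57726 / 2209.34827 ≈ 1.733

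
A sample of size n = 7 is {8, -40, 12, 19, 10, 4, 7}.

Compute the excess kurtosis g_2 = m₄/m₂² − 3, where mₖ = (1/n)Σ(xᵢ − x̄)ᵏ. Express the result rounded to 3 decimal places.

1.661

x̄ = 2.8571
Σ(xᵢ − x̄)² = 2276.8571 ⇒ m₂ = 325.26531
Σ(xᵢ − x̄)⁴ = 3452088.9504 ⇒ m₄ = 493155.56435
m₂² = 105797.51937
g_2 = m₄/m₂² − 3 = 4.66132 − 3 ≈ 1.661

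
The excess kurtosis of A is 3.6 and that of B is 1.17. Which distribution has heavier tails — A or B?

Higher excess kurtosis ⇒ heavier tails relative to the normal distribution.
3.6 vs 1.17: the larger is 3.6, so A has heavier tails.

A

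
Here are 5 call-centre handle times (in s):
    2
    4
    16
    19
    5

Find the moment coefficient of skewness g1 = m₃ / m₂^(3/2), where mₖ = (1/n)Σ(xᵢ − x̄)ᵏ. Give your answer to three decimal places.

0.405

x̄ = (2 + 4 + 16 + 19 + 5) / 5 = 9.2000
deviations (xᵢ − x̄): -7.2000, -5.2000, 6.8000, 9.8000, -4.2000
Σ(xᵢ − x̄)² = 238.8000 ⇒ m₂ = 238.8000/5 = 47.76000
Σ(xᵢ − x̄)³ = 667.6800 ⇒ m₃ = 667.6800/5 = 133.53600
m₂^(3/2) = 47.76000^(1.5) = 330.06272
g1 = m₃ / m₂^(3/2) = 133.53600 / 330.06272 ≈ 0.405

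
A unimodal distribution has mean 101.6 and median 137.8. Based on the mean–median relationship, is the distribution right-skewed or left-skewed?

left-skewed

mean − median = 101.6 − 137.8 = -36.2
mean < median ⇒ the longer tail is on the left ⇒ left-skewed (negatively skewed).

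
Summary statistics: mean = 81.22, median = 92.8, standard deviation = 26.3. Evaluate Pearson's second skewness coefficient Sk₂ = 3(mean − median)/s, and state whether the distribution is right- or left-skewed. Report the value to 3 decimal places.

-1.321, left-skewed

Sk₂ = 3(81.22 − 92.8) / 26.3 = 3 × -11.5800 / 26.3
    = -34.7400 / 26.3 ≈ -1.321
Sk₂ < 0 ⇒ mean < median ⇒ left-skewed (negative skew).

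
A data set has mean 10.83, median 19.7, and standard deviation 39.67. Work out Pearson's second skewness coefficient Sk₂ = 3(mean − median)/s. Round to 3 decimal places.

-0.671

Sk₂ = 3(10.83 − 19.7) / 39.67 = 3 × -8.8700 / 39.67
    = -26.6100 / 39.67 ≈ -0.671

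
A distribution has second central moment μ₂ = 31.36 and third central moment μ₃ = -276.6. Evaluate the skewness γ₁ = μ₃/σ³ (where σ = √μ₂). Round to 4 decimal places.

σ = √μ₂ = √31.36 = 5.60000
σ³ = μ₂^(3/2) = 175.61600
γ₁ = μ₃/σ³ = -276.6 / 175.61600 ≈ -1.5750

-1.5750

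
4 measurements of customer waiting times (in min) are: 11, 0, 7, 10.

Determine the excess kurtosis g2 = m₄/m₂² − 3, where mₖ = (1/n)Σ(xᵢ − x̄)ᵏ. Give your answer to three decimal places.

-1.000

x̄ = 7.0000
Σ(xᵢ − x̄)² = 74.0000 ⇒ m₂ = 18.50000
Σ(xᵢ − x̄)⁴ = 2738.0000 ⇒ m₄ = 684.50000
m₂² = 342.25000
g2 = m₄/m₂² − 3 = 2.00000 − 3 ≈ -1.000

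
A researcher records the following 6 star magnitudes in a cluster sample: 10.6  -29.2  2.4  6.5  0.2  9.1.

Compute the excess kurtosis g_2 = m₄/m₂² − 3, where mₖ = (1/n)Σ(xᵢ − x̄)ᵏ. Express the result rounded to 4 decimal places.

0.7088

x̄ = -0.0667
Σ(xᵢ − x̄)² = 1095.8333 ⇒ m₂ = 182.63889
Σ(xᵢ − x̄)⁴ = 742280.9545 ⇒ m₄ = 123713.49242
m₂² = 33356.96373
g_2 = m₄/m₂² − 3 = 3.70878 − 3 ≈ 0.7088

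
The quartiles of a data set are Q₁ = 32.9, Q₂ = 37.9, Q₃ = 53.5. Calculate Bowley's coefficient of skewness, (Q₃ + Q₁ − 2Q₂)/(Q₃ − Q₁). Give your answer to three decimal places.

0.515

numerator: Q₃ + Q₁ − 2Q₂ = 53.5 + 32.9 − 2×37.9 = 10.6000
denominator: Q₃ − Q₁ = 53.5 − 32.9 = 20.6000
Bowley skewness = 10.6000 / 20.6000 ≈ 0.515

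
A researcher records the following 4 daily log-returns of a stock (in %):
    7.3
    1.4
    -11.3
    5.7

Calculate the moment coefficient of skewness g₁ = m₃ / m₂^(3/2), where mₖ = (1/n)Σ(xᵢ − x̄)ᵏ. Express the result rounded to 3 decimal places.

-0.877

x̄ = (7.3 + 1.4 - 11.3 + 5.7) / 4 = 0.7750
deviations (xᵢ − x̄): 6.5250, 0.6250, -12.0750, 4.9250
Σ(xᵢ − x̄)² = 213.0275 ⇒ m₂ = 213.0275/4 = 53.25688
Σ(xᵢ − x̄)³ = -1363.0939 ⇒ m₃ = -1363.0939/4 = -340.77347
m₂^(3/2) = 53.25688^(1.5) = 388.65434
g₁ = m₃ / m₂^(3/2) = -340.77347 / 388.65434 ≈ -0.877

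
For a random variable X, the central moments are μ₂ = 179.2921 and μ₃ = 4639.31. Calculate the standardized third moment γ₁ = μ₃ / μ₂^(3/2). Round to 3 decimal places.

1.932

σ = √μ₂ = √179.2921 = 13.39000
σ³ = μ₂^(3/2) = 2400.72122
γ₁ = μ₃/σ³ = 4639.31 / 2400.72122 ≈ 1.932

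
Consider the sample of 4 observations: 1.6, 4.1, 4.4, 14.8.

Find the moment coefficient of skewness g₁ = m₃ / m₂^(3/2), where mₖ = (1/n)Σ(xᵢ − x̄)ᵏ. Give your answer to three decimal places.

0.990

x̄ = (1.6 + 4.1 + 4.4 + 14.8) / 4 = 6.2250
deviations (xᵢ − x̄): -4.6250, -2.1250, -1.8250, 8.5750
Σ(xᵢ − x̄)² = 102.7675 ⇒ m₂ = 102.7675/4 = 25.69187
Σ(xᵢ − x̄)³ = 515.9194 ⇒ m₃ = 515.9194/4 = 128.97984
m₂^(3/2) = 25.69187^(1.5) = 130.22480
g₁ = m₃ / m₂^(3/2) = 128.97984 / 130.22480 ≈ 0.990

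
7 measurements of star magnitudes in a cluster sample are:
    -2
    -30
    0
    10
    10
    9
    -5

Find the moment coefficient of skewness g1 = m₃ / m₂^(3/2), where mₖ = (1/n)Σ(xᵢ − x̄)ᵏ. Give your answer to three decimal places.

x̄ = (-2 - 30 + 0 + 10 + 10 + 9 - 5) / 7 = -1.1429
deviations (xᵢ − x̄): -0.8571, -28.8571, 1.1429, 11.1429, 11.1429, 10.1429, -3.8571
Σ(xᵢ − x̄)² = 1200.8571 ⇒ m₂ = 1200.8571/7 = 171.55102
Σ(xᵢ − x̄)³ = -20276.3265 ⇒ m₃ = -20276.3265/7 = -2896.61808
m₂^(3/2) = 171.55102^(1.5) = 2246.93215
g1 = m₃ / m₂^(3/2) = -2896.61808 / 2246.93215 ≈ -1.289

-1.289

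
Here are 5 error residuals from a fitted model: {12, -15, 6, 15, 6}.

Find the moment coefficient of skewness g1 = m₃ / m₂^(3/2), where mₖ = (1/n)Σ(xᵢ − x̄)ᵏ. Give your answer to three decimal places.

-1.094

x̄ = (12 - 15 + 6 + 15 + 6) / 5 = 4.8000
deviations (xᵢ − x̄): 7.2000, -19.8000, 1.2000, 10.2000, 1.2000
Σ(xᵢ − x̄)² = 550.8000 ⇒ m₂ = 550.8000/5 = 110.16000
Σ(xᵢ − x̄)³ = -6324.4800 ⇒ m₃ = -6324.4800/5 = -1264.89600
m₂^(3/2) = 110.16000^(1.5) = 1156.20779
g1 = m₃ / m₂^(3/2) = -1264.89600 / 1156.20779 ≈ -1.094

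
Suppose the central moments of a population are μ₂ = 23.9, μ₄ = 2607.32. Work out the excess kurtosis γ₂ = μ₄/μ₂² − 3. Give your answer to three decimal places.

μ₂² = 23.9² = 571.21000
μ₄/μ₂² = 2607.32 / 571.21000 = 4.56456
γ₂ = 4.56456 − 3 ≈ 1.565

1.565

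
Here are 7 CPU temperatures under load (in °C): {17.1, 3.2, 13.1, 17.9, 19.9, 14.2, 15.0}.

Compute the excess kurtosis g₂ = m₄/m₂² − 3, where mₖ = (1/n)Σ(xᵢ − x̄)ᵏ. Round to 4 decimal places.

0.6945

x̄ = 14.3429
Σ(xᵢ − x̄)² = 177.2971 ⇒ m₂ = 25.32816
Σ(xᵢ − x̄)⁴ = 16590.6703 ⇒ m₄ = 2370.09576
m₂² = 641.51585
g₂ = m₄/m₂² − 3 = 3.69452 − 3 ≈ 0.6945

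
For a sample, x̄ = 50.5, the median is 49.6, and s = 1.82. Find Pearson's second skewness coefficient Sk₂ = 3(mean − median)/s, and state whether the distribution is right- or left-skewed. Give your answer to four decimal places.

1.4835, right-skewed

Sk₂ = 3(50.5 − 49.6) / 1.82 = 3 × 0.9000 / 1.82
    = 2.7000 / 1.82 ≈ 1.4835
Sk₂ > 0 ⇒ mean > median ⇒ right-skewed (positive skew).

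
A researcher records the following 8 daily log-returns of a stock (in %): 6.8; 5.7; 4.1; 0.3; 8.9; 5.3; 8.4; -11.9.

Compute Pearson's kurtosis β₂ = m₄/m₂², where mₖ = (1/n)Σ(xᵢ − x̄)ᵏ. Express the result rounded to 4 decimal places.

4.4770

x̄ = 3.4500
Σ(xᵢ − x̄)² = 319.8800 ⇒ m₂ = 39.98500
Σ(xᵢ − x̄)⁴ = 57262.4950 ⇒ m₄ = 7157.81187
m₂² = 1598.80023
β₂ = m₄/m₂² = 7157.81187 / 1598.80023 ≈ 4.4770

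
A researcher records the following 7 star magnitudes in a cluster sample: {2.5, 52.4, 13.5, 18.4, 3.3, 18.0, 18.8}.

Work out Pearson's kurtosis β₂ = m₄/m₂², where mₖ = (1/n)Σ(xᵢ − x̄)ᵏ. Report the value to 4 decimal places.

3.7770

x̄ = 18.1286
Σ(xᵢ − x̄)² = 1660.6343 ⇒ m₂ = 237.23347
Σ(xᵢ − x̄)⁴ = 1487991.0667 ⇒ m₄ = 212570.15239
m₂² = 56279.71900
β₂ = m₄/m₂² = 212570.15239 / 56279.71900 ≈ 3.7770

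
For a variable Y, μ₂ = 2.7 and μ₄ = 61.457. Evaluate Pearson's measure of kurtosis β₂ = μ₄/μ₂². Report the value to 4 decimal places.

μ₂² = 2.7² = 7.29000
μ₄/μ₂² = 61.457 / 7.29000 = 8.43032
β₂ ≈ 8.4303

8.4303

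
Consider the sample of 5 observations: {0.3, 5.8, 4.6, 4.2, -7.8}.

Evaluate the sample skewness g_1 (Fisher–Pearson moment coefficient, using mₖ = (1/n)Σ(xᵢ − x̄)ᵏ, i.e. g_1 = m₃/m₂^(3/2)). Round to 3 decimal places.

x̄ = (0.3 + 5.8 + 4.6 + 4.2 - 7.8) / 5 = 1.4200
deviations (xᵢ − x̄): -1.1200, 4.3800, 3.1800, 2.7800, -9.2200
Σ(xᵢ − x̄)² = 123.2880 ⇒ m₂ = 123.2880/5 = 24.65760
Σ(xᵢ − x̄)³ = -647.5123 ⇒ m₃ = -647.5123/5 = -129.50246
m₂^(3/2) = 24.65760^(1.5) = 122.44081
g_1 = m₃ / m₂^(3/2) = -129.50246 / 122.44081 ≈ -1.058

-1.058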